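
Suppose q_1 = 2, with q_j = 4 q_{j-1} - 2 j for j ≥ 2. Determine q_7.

1826

q_2 = 4*2 - 4 = 4
q_3 = 4*4 - 6 = 10
q_4 = 4*10 - 8 = 32
q_5 = 4*32 - 10 = 118
q_6 = 4*118 - 12 = 460
q_7 = 4*460 - 14 = 1826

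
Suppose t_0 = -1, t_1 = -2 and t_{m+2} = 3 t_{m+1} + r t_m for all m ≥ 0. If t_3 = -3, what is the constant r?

t_2 = -6 - r
t_3 = -18 - 5r
So -18 - 5r = -3, giving r = -3.

-3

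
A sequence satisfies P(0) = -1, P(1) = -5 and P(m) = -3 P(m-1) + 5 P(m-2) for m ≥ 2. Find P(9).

-282995

P(2) = -3*(-5) + 5*(-1) = 10
P(3) = -3*10 + 5*(-5) = -55
P(4) = -3*(-55) + 5*10 = 215
P(5) = -3*215 + 5*(-55) = -920
P(6) = -3*(-920) + 5*215 = 3835
P(7) = -3*3835 + 5*(-920) = -16105
P(8) = -3*(-16105) + 5*3835 = 67490
P(9) = -3*67490 + 5*(-16105) = -282995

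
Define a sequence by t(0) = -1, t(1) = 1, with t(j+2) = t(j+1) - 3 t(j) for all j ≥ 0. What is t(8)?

4

t(2) = 1 - 3*(-1) = 4
t(3) = 4 - 3*1 = 1
t(4) = 1 - 3*4 = -11
t(5) = (-11) - 3*1 = -14
t(6) = (-14) - 3*(-11) = 19
t(7) = 19 - 3*(-14) = 61
t(8) = 61 - 3*19 = 4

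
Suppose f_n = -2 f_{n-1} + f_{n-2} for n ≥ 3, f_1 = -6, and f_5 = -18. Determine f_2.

Let f_2 = x.
f_3 = -6 - 2x
f_4 = 12 + 5x
f_5 = -30 - 12x
So -30 - 12x = -18, giving x = -1.

-1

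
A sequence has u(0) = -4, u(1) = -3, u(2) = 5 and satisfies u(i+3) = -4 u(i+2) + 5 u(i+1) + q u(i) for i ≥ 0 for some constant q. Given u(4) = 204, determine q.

3

u(3) = -35 - 4q
u(4) = 165 + 13q
So 165 + 13q = 204, giving q = 3.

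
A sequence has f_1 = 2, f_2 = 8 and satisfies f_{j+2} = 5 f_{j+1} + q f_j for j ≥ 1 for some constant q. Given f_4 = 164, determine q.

-2

f_3 = 40 + 2q
f_4 = 200 + 18q
So 200 + 18q = 164, giving q = -2.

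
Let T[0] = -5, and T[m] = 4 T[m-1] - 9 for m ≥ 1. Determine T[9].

T[1] = 4*(-5) - 9 = -29
T[2] = 4*(-29) - 9 = -125
T[3] = 4*(-125) - 9 = -509
T[4] = 4*(-509) - 9 = -2045
T[5] = 4*(-2045) - 9 = -8189
T[6] = 4*(-8189) - 9 = -32765
T[7] = 4*(-32765) - 9 = -131069
T[8] = 4*(-131069) - 9 = -524285
T[9] = 4*(-524285) - 9 = -2097149

-2097149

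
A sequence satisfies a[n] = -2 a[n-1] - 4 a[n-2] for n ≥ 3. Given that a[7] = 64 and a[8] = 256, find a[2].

Rearranging, a[n-2] = (a[n] + 2 a[n-1]) / -4.
a[6] = (256 + 2(64)) / -4 = 384/-4 = -96
a[5] = (64 + 2(-96)) / -4 = -128/-4 = 32
a[4] = (-96 + 2(32)) / -4 = -32/-4 = 8
a[3] = (32 + 2(8)) / -4 = 48/-4 = -12
a[2] = (8 + 2(-12)) / -4 = -16/-4 = 4

4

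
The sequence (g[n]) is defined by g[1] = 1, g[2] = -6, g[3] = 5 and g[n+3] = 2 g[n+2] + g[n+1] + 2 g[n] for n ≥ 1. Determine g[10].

1250

g[4] = 2·5 + (-6) + 2·1 = 6
g[5] = 2·6 + 5 + 2·(-6) = 5
g[6] = 2·5 + 6 + 2·5 = 26
g[7] = 2·26 + 5 + 2·6 = 69
g[8] = 2·69 + 26 + 2·5 = 174
g[9] = 2·174 + 69 + 2·26 = 469
g[10] = 2·469 + 174 + 2·69 = 1250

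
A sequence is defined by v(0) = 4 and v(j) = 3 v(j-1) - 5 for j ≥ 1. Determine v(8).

9844

v(1) = 3·4 - 5 = 7
v(2) = 3·7 - 5 = 16
v(3) = 3·16 - 5 = 43
v(4) = 3·43 - 5 = 124
v(5) = 3·124 - 5 = 367
v(6) = 3·367 - 5 = 1096
v(7) = 3·1096 - 5 = 3283
v(8) = 3·3283 - 5 = 9844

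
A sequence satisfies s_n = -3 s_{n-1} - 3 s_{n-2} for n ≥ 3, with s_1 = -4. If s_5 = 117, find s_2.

-5

Let s_2 = w.
s_3 = 12 - 3w
s_4 = -36 + 6w
s_5 = 72 - 9w
So 72 - 9w = 117, giving w = -5.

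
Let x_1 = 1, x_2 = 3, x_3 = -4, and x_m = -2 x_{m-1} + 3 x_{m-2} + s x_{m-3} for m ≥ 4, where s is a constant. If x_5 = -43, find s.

x_4 = 17 + s
x_5 = -46 + s
So -46 + s = -43, giving s = 3.

3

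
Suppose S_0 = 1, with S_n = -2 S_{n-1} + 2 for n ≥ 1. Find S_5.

-10

S_1 = -2*1 + 2 = 0
S_2 = -2*0 + 2 = 2
S_3 = -2*2 + 2 = -2
S_4 = -2*(-2) + 2 = 6
S_5 = -2*6 + 2 = -10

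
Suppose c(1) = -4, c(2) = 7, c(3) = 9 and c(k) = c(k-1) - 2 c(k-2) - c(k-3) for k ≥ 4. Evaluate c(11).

-461

c(4) = 9 - 2(7) - (-4) = -1
c(5) = (-1) - 2(9) - 7 = -26
c(6) = (-26) - 2(-1) - 9 = -33
c(7) = (-33) - 2(-26) - (-1) = 20
c(8) = 20 - 2(-33) - (-26) = 112
c(9) = 112 - 2(20) - (-33) = 105
c(10) = 105 - 2(112) - 20 = -139
c(11) = (-139) - 2(105) - 112 = -461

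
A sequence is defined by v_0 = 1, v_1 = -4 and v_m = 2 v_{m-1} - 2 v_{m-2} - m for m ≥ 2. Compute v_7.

47

v_2 = 2*(-4) - 2*1 - 2 = -12
v_3 = 2*(-12) - 2*(-4) - 3 = -19
v_4 = 2*(-19) - 2*(-12) - 4 = -18
v_5 = 2*(-18) - 2*(-19) - 5 = -3
v_6 = 2*(-3) - 2*(-18) - 6 = 24
v_7 = 2*24 - 2*(-3) - 7 = 47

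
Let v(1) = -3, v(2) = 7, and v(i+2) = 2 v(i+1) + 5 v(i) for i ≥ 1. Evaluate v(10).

v(3) = 2*7 + 5*(-3) = -1
v(4) = 2*(-1) + 5*7 = 33
v(5) = 2*33 + 5*(-1) = 61
v(6) = 2*61 + 5*33 = 287
v(7) = 2*287 + 5*61 = 879
v(8) = 2*879 + 5*287 = 3193
v(9) = 2*3193 + 5*879 = 10781
v(10) = 2*10781 + 5*3193 = 37527

37527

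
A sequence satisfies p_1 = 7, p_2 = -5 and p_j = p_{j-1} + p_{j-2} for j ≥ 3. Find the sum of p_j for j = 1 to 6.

-4

p_3 = (-5) + 7 = 2
p_4 = 2 + (-5) = -3
p_5 = (-3) + 2 = -1
p_6 = (-1) + (-3) = -4
Sum = 7 + (-5) + 2 + (-3) + (-1) + (-4) = -4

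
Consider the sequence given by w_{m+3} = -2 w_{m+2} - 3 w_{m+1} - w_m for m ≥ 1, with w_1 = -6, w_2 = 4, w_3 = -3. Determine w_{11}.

62

w_4 = -2·(-3) - 3·4 - (-6) = 0
w_5 = -2·0 - 3·(-3) - 4 = 5
w_6 = -2·5 - 3·0 - (-3) = -7
w_7 = -2·(-7) - 3·5 - 0 = -1
w_8 = -2·(-1) - 3·(-7) - 5 = 18
w_9 = -2·18 - 3·(-1) - (-7) = -26
w_{10} = -2·(-26) - 3·18 - (-1) = -1
w_{11} = -2·(-1) - 3·(-26) - 18 = 62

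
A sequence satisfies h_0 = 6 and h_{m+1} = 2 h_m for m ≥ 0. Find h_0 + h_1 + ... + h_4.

h_1 = 2(6) = 12
h_2 = 2(12) = 24
h_3 = 2(24) = 48
h_4 = 2(48) = 96
Sum = 6 + 12 + 24 + 48 + 96 = 186

186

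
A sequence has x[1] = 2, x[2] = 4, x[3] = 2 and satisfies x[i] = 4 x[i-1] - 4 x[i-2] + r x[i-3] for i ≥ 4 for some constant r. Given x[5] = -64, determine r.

-2

x[4] = -8 + 2r
x[5] = -40 + 12r
So -40 + 12r = -64, giving r = -2.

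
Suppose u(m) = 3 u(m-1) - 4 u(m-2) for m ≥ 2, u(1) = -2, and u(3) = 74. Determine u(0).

-7

Let u(0) = x.
u(2) = -6 - 4x
u(3) = -10 - 12x
So -10 - 12x = 74, giving x = -7.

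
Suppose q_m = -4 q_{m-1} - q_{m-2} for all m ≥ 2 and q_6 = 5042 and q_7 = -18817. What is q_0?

Rearranging, q_{m-2} = -(q_m + 4 q_{m-1}).
q_5 = -(-18817 + 4(5042)) = -1351
q_4 = -(5042 + 4(-1351)) = 362
q_3 = -(-1351 + 4(362)) = -97
q_2 = -(362 + 4(-97)) = 26
q_1 = -(-97 + 4(26)) = -7
q_0 = -(26 + 4(-7)) = 2

2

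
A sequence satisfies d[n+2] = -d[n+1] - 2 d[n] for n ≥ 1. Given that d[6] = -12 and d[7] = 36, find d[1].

Rearranging, d[n-2] = (d[n] + d[n-1]) / -2.
d[5] = (36 + (-12)) / -2 = 24/-2 = -12
d[4] = (-12 + (-12)) / -2 = -24/-2 = 12
d[3] = (-12 + 12) / -2 = 0/-2 = 0
d[2] = (12 + 0) / -2 = 12/-2 = -6
d[1] = (0 + (-6)) / -2 = -6/-2 = 3

3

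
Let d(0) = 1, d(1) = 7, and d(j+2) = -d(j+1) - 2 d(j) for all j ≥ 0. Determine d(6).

-33

d(2) = -7 - 2·1 = -9
d(3) = -(-9) - 2·7 = -5
d(4) = -(-5) - 2·(-9) = 23
d(5) = -23 - 2·(-5) = -13
d(6) = -(-13) - 2·23 = -33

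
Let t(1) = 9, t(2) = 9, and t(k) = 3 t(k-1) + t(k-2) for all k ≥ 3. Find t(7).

4221

t(3) = 3·9 + 9 = 36
t(4) = 3·36 + 9 = 117
t(5) = 3·117 + 36 = 387
t(6) = 3·387 + 117 = 1278
t(7) = 3·1278 + 387 = 4221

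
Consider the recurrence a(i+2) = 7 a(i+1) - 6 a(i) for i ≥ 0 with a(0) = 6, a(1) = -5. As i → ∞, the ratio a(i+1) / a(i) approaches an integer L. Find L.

6

The characteristic equation is r^2 - 7r + 6 = 0, which factors as (r - 6)(r - 1) = 0.
So the roots are 6 and 1. Since |6| > |1| and the coefficient of 6^i is non-zero, the ratio tends to 6.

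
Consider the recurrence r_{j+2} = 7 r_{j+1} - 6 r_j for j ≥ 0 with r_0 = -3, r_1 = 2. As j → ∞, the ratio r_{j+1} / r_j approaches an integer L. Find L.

The characteristic equation is r^2 - 7r + 6 = 0, which factors as (r - 6)(r - 1) = 0.
So the roots are 6 and 1. Since |6| > |1| and the coefficient of 6^j is non-zero, the ratio tends to 6.

6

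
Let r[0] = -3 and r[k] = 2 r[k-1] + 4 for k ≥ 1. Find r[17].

131068

The fixed point is 4/(1 - 2) = -4, so r[k] + 4 = 2(r[k-1] + 4).
Hence r[k] = 1·2^k - 4.
r[17] = 1·2^{17} - 4 = 1·131072 - 4 = 131068.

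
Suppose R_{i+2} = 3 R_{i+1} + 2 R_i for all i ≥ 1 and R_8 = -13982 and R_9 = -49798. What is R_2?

-4

Rearranging, R_{i-2} = (R_i - 3 R_{i-1}) / 2.
R_7 = (-49798 - 3(-13982)) / 2 = -7852/2 = -3926
R_6 = (-13982 - 3(-3926)) / 2 = -2204/2 = -1102
R_5 = (-3926 - 3(-1102)) / 2 = -620/2 = -310
R_4 = (-1102 - 3(-310)) / 2 = -172/2 = -86
R_3 = (-310 - 3(-86)) / 2 = -52/2 = -26
R_2 = (-86 - 3(-26)) / 2 = -8/2 = -4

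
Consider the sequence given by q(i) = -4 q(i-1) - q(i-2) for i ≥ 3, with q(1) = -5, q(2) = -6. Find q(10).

-297590

q(3) = -4*(-6) - (-5) = 29
q(4) = -4*29 - (-6) = -110
q(5) = -4*(-110) - 29 = 411
q(6) = -4*411 - (-110) = -1534
q(7) = -4*(-1534) - 411 = 5725
q(8) = -4*5725 - (-1534) = -21366
q(9) = -4*(-21366) - 5725 = 79739
q(10) = -4*79739 - (-21366) = -297590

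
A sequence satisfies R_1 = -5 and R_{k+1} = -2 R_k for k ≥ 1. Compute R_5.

-80

R_2 = -2*(-5) = 10
R_3 = -2*10 = -20
R_4 = -2*(-20) = 40
R_5 = -2*40 = -80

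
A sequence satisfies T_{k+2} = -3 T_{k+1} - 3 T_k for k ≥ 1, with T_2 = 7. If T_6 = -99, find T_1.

-6

Let T_1 = x.
T_3 = -21 - 3x
T_4 = 42 + 9x
T_5 = -63 - 18x
T_6 = 63 + 27x
So 63 + 27x = -99, giving x = -6.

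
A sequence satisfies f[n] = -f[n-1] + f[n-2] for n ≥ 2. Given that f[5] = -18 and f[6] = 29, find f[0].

Rearranging, f[n-2] = f[n] + f[n-1].
f[4] = 29 + (-18) = 11
f[3] = -18 + 11 = -7
f[2] = 11 + (-7) = 4
f[1] = -7 + 4 = -3
f[0] = 4 + (-3) = 1

1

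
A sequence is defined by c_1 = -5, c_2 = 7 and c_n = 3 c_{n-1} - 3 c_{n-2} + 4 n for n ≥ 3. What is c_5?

c_3 = 3·7 - 3·(-5) + 12 = 48
c_4 = 3·48 - 3·7 + 16 = 139
c_5 = 3·139 - 3·48 + 20 = 293

293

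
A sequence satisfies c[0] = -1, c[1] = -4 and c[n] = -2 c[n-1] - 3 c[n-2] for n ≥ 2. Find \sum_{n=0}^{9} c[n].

-253

c[2] = -2(-4) - 3(-1) = 11
c[3] = -2(11) - 3(-4) = -10
c[4] = -2(-10) - 3(11) = -13
c[5] = -2(-13) - 3(-10) = 56
c[6] = -2(56) - 3(-13) = -73
c[7] = -2(-73) - 3(56) = -22
c[8] = -2(-22) - 3(-73) = 263
c[9] = -2(263) - 3(-22) = -460
Sum = (-1) + (-4) + 11 + (-10) + (-13) + 56 + (-73) + (-22) + 263 + (-460) = -253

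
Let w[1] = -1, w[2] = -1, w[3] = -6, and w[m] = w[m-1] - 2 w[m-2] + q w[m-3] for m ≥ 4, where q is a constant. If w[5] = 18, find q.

-5

w[4] = -4 - q
w[5] = 8 - 2q
So 8 - 2q = 18, giving q = -5.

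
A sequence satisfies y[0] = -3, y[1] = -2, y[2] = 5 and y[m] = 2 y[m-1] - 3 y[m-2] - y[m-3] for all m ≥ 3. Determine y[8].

-84

y[3] = 2·5 - 3·(-2) - (-3) = 19
y[4] = 2·19 - 3·5 - (-2) = 25
y[5] = 2·25 - 3·19 - 5 = -12
y[6] = 2·(-12) - 3·25 - 19 = -118
y[7] = 2·(-118) - 3·(-12) - 25 = -225
y[8] = 2·(-225) - 3·(-118) - (-12) = -84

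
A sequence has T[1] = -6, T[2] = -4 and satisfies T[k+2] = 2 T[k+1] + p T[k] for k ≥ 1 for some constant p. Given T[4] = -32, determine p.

1

T[3] = -8 - 6p
T[4] = -16 - 16p
So -16 - 16p = -32, giving p = 1.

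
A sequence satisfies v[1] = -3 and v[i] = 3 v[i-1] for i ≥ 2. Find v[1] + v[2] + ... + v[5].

-363

v[2] = 3(-3) = -9
v[3] = 3(-9) = -27
v[4] = 3(-27) = -81
v[5] = 3(-81) = -243
Sum = (-3) + (-9) + (-27) + (-81) + (-243) = -363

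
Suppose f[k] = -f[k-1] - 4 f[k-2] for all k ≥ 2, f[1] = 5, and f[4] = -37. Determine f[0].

-6

Let f[0] = y.
f[2] = -5 - 4y
f[3] = -15 + 4y
f[4] = 35 + 12y
So 35 + 12y = -37, giving y = -6.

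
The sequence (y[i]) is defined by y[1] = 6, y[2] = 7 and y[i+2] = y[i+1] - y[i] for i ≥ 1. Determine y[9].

1

y[3] = 7 - 6 = 1
y[4] = 1 - 7 = -6
y[5] = (-6) - 1 = -7
y[6] = (-7) - (-6) = -1
y[7] = (-1) - (-7) = 6
y[8] = 6 - (-1) = 7
y[9] = 7 - 6 = 1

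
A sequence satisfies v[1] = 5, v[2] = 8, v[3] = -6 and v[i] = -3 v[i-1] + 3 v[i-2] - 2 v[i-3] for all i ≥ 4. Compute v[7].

-1948

v[4] = -3*(-6) + 3*8 - 2*5 = 32
v[5] = -3*32 + 3*(-6) - 2*8 = -130
v[6] = -3*(-130) + 3*32 - 2*(-6) = 498
v[7] = -3*498 + 3*(-130) - 2*32 = -1948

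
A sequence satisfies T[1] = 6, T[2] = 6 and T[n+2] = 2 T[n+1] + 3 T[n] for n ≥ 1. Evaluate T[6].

726

T[3] = 2(6) + 3(6) = 30
T[4] = 2(30) + 3(6) = 78
T[5] = 2(78) + 3(30) = 246
T[6] = 2(246) + 3(78) = 726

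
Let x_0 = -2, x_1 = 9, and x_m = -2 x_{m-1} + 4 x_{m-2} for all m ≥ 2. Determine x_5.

912

x_2 = -2(9) + 4(-2) = -26
x_3 = -2(-26) + 4(9) = 88
x_4 = -2(88) + 4(-26) = -280
x_5 = -2(-280) + 4(88) = 912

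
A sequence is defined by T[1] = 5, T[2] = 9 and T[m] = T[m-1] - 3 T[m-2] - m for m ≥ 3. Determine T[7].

T[3] = 9 - 3·5 - 3 = -9
T[4] = (-9) - 3·9 - 4 = -40
T[5] = (-40) - 3·(-9) - 5 = -18
T[6] = (-18) - 3·(-40) - 6 = 96
T[7] = 96 - 3·(-18) - 7 = 143

143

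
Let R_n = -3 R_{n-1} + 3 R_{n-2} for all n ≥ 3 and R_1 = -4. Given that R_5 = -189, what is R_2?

Let R_2 = z.
R_3 = -12 - 3z
R_4 = 36 + 12z
R_5 = -144 - 45z
So -144 - 45z = -189, giving z = 1.

1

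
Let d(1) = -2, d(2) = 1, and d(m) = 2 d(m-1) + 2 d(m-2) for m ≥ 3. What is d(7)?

d(3) = 2(1) + 2(-2) = -2
d(4) = 2(-2) + 2(1) = -2
d(5) = 2(-2) + 2(-2) = -8
d(6) = 2(-8) + 2(-2) = -20
d(7) = 2(-20) + 2(-8) = -56

-56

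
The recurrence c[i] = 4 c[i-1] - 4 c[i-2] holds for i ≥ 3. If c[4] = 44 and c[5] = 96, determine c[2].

9

Rearranging, c[i-2] = (c[i] - 4 c[i-1]) / -4.
c[3] = (96 - 4*44) / -4 = -80/-4 = 20
c[2] = (44 - 4*20) / -4 = -36/-4 = 9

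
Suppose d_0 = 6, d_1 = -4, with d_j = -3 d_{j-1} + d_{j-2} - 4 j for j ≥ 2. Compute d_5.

-462

d_2 = -3(-4) + 6 - 8 = 10
d_3 = -3(10) + (-4) - 12 = -46
d_4 = -3(-46) + 10 - 16 = 132
d_5 = -3(132) + (-46) - 20 = -462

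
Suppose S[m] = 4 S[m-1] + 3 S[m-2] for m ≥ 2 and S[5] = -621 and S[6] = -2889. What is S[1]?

3

Rearranging, S[m-2] = (S[m] - 4 S[m-1]) / 3.
S[4] = (-2889 - 4·(-621)) / 3 = -405/3 = -135
S[3] = (-621 - 4·(-135)) / 3 = -81/3 = -27
S[2] = (-135 - 4·(-27)) / 3 = -27/3 = -9
S[1] = (-27 - 4·(-9)) / 3 = 9/3 = 3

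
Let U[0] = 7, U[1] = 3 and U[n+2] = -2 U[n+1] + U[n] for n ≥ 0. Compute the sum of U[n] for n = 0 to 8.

U[2] = -2(3) + 7 = 1
U[3] = -2(1) + 3 = 1
U[4] = -2(1) + 1 = -1
U[5] = -2(-1) + 1 = 3
U[6] = -2(3) + (-1) = -7
U[7] = -2(-7) + 3 = 17
U[8] = -2(17) + (-7) = -41
Sum = 7 + 3 + 1 + 1 + (-1) + 3 + (-7) + 17 + (-41) = -17

-17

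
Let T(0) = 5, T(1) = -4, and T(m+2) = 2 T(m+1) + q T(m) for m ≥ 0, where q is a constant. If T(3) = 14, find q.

T(2) = -8 + 5q
T(3) = -16 + 6q
So -16 + 6q = 14, giving q = 5.

5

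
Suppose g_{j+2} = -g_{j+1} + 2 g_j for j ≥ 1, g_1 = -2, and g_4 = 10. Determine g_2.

2

Let g_2 = v.
g_3 = -4 - v
g_4 = 4 + 3v
So 4 + 3v = 10, giving v = 2.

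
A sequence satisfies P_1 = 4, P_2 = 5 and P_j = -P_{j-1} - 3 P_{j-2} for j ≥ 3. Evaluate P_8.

257

P_3 = -5 - 3·4 = -17
P_4 = -(-17) - 3·5 = 2
P_5 = -2 - 3·(-17) = 49
P_6 = -49 - 3·2 = -55
P_7 = -(-55) - 3·49 = -92
P_8 = -(-92) - 3·(-55) = 257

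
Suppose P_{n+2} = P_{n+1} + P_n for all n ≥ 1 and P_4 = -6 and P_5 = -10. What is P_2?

-2

Rearranging, P_{n-2} = P_n - P_{n-1}.
P_3 = -10 - (-6) = -4
P_2 = -6 - (-4) = -2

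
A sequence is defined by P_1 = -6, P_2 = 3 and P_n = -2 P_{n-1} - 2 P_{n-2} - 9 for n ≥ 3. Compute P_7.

3

P_3 = -2*3 - 2*(-6) - 9 = -3
P_4 = -2*(-3) - 2*3 - 9 = -9
P_5 = -2*(-9) - 2*(-3) - 9 = 15
P_6 = -2*15 - 2*(-9) - 9 = -21
P_7 = -2*(-21) - 2*15 - 9 = 3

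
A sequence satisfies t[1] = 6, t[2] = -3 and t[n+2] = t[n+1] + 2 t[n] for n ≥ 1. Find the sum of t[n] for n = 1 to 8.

t[3] = (-3) + 2·6 = 9
t[4] = 9 + 2·(-3) = 3
t[5] = 3 + 2·9 = 21
t[6] = 21 + 2·3 = 27
t[7] = 27 + 2·21 = 69
t[8] = 69 + 2·27 = 123
Sum = 6 + (-3) + 9 + 3 + 21 + 27 + 69 + 123 = 255

255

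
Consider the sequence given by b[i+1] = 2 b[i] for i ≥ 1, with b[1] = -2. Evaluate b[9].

b[2] = 2·(-2) = -4
b[3] = 2·(-4) = -8
b[4] = 2·(-8) = -16
b[5] = 2·(-16) = -32
b[6] = 2·(-32) = -64
b[7] = 2·(-64) = -128
b[8] = 2·(-128) = -256
b[9] = 2·(-256) = -512

-512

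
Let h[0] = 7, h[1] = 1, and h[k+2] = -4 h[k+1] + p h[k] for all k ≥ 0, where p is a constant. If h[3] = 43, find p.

h[2] = -4 + 7p
h[3] = 16 - 27p
So 16 - 27p = 43, giving p = -1.

-1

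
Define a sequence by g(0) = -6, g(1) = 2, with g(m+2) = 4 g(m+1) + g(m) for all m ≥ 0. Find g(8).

13530

g(2) = 4(2) + (-6) = 2
g(3) = 4(2) + 2 = 10
g(4) = 4(10) + 2 = 42
g(5) = 4(42) + 10 = 178
g(6) = 4(178) + 42 = 754
g(7) = 4(754) + 178 = 3194
g(8) = 4(3194) + 754 = 13530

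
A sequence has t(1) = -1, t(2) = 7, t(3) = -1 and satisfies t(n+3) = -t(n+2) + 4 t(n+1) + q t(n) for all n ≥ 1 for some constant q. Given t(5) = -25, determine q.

t(4) = 29 - q
t(5) = -33 + 8q
So -33 + 8q = -25, giving q = 1.

1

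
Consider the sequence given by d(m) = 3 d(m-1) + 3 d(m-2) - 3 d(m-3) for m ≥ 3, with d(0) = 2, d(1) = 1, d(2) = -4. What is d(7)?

-2781

d(3) = 3(-4) + 3(1) - 3(2) = -15
d(4) = 3(-15) + 3(-4) - 3(1) = -60
d(5) = 3(-60) + 3(-15) - 3(-4) = -213
d(6) = 3(-213) + 3(-60) - 3(-15) = -774
d(7) = 3(-774) + 3(-213) - 3(-60) = -2781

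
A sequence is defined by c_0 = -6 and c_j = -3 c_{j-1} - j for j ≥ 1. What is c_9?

114405

c_1 = -3*(-6) - 1 = 17
c_2 = -3*17 - 2 = -53
c_3 = -3*(-53) - 3 = 156
c_4 = -3*156 - 4 = -472
c_5 = -3*(-472) - 5 = 1411
c_6 = -3*1411 - 6 = -4239
c_7 = -3*(-4239) - 7 = 12710
c_8 = -3*12710 - 8 = -38138
c_9 = -3*(-38138) - 9 = 114405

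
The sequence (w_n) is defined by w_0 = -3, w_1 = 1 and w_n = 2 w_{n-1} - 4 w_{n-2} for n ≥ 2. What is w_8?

896

w_2 = 2·1 - 4·(-3) = 14
w_3 = 2·14 - 4·1 = 24
w_4 = 2·24 - 4·14 = -8
w_5 = 2·(-8) - 4·24 = -112
w_6 = 2·(-112) - 4·(-8) = -192
w_7 = 2·(-192) - 4·(-112) = 64
w_8 = 2·64 - 4·(-192) = 896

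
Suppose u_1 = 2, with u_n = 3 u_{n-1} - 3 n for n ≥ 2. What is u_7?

u_2 = 3·2 - 6 = 0
u_3 = 3·0 - 9 = -9
u_4 = 3·(-9) - 12 = -39
u_5 = 3·(-39) - 15 = -132
u_6 = 3·(-132) - 18 = -414
u_7 = 3·(-414) - 21 = -1263

-1263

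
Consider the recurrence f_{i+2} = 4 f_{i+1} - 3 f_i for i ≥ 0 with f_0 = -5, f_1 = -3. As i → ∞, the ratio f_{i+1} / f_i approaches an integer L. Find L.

3

The characteristic equation is r^2 - 4r + 3 = 0, which factors as (r - 3)(r - 1) = 0.
So the roots are 3 and 1. Since |3| > |1| and the coefficient of 3^i is non-zero, the ratio tends to 3.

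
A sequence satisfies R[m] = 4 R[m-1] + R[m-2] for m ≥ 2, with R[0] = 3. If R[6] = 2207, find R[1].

Let R[1] = w.
R[2] = 3 + 4w
R[3] = 12 + 17w
R[4] = 51 + 72w
R[5] = 216 + 305w
R[6] = 915 + 1292w
So 915 + 1292w = 2207, giving w = 1.

1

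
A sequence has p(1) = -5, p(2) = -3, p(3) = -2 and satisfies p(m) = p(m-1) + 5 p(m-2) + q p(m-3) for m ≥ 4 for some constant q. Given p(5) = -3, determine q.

p(4) = -17 - 5q
p(5) = -27 - 8q
So -27 - 8q = -3, giving q = -3.

-3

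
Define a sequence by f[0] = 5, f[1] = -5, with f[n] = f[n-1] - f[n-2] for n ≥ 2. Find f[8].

f[2] = (-5) - 5 = -10
f[3] = (-10) - (-5) = -5
f[4] = (-5) - (-10) = 5
f[5] = 5 - (-5) = 10
f[6] = 10 - 5 = 5
f[7] = 5 - 10 = -5
f[8] = (-5) - 5 = -10

-10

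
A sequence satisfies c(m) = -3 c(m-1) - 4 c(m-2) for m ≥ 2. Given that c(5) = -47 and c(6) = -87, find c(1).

Rearranging, c(m-2) = (c(m) + 3 c(m-1)) / -4.
c(4) = (-87 + 3·(-47)) / -4 = -228/-4 = 57
c(3) = (-47 + 3·57) / -4 = 124/-4 = -31
c(2) = (57 + 3·(-31)) / -4 = -36/-4 = 9
c(1) = (-31 + 3·9) / -4 = -4/-4 = 1

1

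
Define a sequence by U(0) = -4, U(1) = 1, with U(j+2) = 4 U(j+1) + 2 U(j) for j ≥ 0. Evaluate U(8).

U(2) = 4(1) + 2(-4) = -4
U(3) = 4(-4) + 2(1) = -14
U(4) = 4(-14) + 2(-4) = -64
U(5) = 4(-64) + 2(-14) = -284
U(6) = 4(-284) + 2(-64) = -1264
U(7) = 4(-1264) + 2(-284) = -5624
U(8) = 4(-5624) + 2(-1264) = -25024

-25024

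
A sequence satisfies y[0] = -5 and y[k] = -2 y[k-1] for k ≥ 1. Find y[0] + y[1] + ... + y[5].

105

y[1] = -2(-5) = 10
y[2] = -2(10) = -20
y[3] = -2(-20) = 40
y[4] = -2(40) = -80
y[5] = -2(-80) = 160
Sum = (-5) + 10 + (-20) + 40 + (-80) + 160 = 105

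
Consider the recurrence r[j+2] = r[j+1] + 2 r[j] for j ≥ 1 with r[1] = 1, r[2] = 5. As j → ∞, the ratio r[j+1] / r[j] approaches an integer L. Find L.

The characteristic equation is r^2 - r - 2 = 0, which factors as (r - 2)(r + 1) = 0.
So the roots are 2 and -1. Since |2| > |-1| and the coefficient of 2^j is non-zero, the ratio tends to 2.

2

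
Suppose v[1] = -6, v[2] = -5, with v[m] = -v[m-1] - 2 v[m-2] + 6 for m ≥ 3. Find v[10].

v[3] = -(-5) - 2·(-6) + 6 = 23
v[4] = -23 - 2·(-5) + 6 = -7
v[5] = -(-7) - 2·23 + 6 = -33
v[6] = -(-33) - 2·(-7) + 6 = 53
v[7] = -53 - 2·(-33) + 6 = 19
v[8] = -19 - 2·53 + 6 = -119
v[9] = -(-119) - 2·19 + 6 = 87
v[10] = -87 - 2·(-119) + 6 = 157

157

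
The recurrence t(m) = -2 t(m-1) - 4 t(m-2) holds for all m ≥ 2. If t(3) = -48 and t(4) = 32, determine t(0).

Rearranging, t(m-2) = (t(m) + 2 t(m-1)) / -4.
t(2) = (32 + 2*(-48)) / -4 = -64/-4 = 16
t(1) = (-48 + 2*16) / -4 = -16/-4 = 4
t(0) = (16 + 2*4) / -4 = 24/-4 = -6

-6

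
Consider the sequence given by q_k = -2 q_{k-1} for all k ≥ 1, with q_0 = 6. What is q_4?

q_1 = -2*6 = -12
q_2 = -2*(-12) = 24
q_3 = -2*24 = -48
q_4 = -2*(-48) = 96

96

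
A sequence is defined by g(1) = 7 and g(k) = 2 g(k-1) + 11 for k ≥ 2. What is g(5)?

277

g(2) = 2·7 + 11 = 25
g(3) = 2·25 + 11 = 61
g(4) = 2·61 + 11 = 133
g(5) = 2·133 + 11 = 277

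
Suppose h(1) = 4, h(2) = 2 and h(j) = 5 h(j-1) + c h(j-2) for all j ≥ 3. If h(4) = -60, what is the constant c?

h(3) = 10 + 4c
h(4) = 50 + 22c
So 50 + 22c = -60, giving c = -5.

-5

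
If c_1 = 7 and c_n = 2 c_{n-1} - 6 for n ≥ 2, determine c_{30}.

The fixed point is -6/(1 - 2) = 6, so c_n - 6 = 2(c_{n-1} - 6).
Hence c_n = 1·2^{n-1} + 6.
c_{30} = 1·2^{29} + 6 = 1·536870912 + 6 = 536870918.

536870918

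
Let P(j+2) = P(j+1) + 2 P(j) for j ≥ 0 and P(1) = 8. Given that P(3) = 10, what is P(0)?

Let P(0) = z.
P(2) = 8 + 2z
P(3) = 24 + 2z
So 24 + 2z = 10, giving z = -7.

-7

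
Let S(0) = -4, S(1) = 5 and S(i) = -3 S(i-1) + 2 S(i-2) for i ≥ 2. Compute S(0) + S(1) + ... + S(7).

9969

S(2) = -3*5 + 2*(-4) = -23
S(3) = -3*(-23) + 2*5 = 79
S(4) = -3*79 + 2*(-23) = -283
S(5) = -3*(-283) + 2*79 = 1007
S(6) = -3*1007 + 2*(-283) = -3587
S(7) = -3*(-3587) + 2*1007 = 12775
Sum = (-4) + 5 + (-23) + 79 + (-283) + 1007 + (-3587) + 12775 = 9969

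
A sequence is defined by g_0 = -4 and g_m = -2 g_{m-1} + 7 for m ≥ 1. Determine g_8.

g_1 = -2*(-4) + 7 = 15
g_2 = -2*15 + 7 = -23
g_3 = -2*(-23) + 7 = 53
g_4 = -2*53 + 7 = -99
g_5 = -2*(-99) + 7 = 205
g_6 = -2*205 + 7 = -403
g_7 = -2*(-403) + 7 = 813
g_8 = -2*813 + 7 = -1619

-1619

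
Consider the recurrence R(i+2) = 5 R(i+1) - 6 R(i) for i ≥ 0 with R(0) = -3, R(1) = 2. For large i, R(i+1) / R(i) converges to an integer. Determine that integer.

3

The characteristic equation is r^2 - 5r + 6 = 0, which factors as (r - 3)(r - 2) = 0.
So the roots are 3 and 2. Since |3| > |2| and the coefficient of 3^i is non-zero, the ratio tends to 3.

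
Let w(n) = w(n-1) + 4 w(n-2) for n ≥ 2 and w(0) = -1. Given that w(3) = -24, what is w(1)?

Let w(1) = z.
w(2) = -4 + z
w(3) = -4 + 5z
So -4 + 5z = -24, giving z = -4.

-4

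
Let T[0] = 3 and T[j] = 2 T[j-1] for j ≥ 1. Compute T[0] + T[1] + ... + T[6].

T[1] = 2(3) = 6
T[2] = 2(6) = 12
T[3] = 2(12) = 24
T[4] = 2(24) = 48
T[5] = 2(48) = 96
T[6] = 2(96) = 192
Sum = 3 + 6 + 12 + 24 + 48 + 96 + 192 = 381

381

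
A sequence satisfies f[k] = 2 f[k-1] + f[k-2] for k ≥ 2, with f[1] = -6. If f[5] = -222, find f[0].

-4

Let f[0] = y.
f[2] = -12 + y
f[3] = -30 + 2y
f[4] = -72 + 5y
f[5] = -174 + 12y
So -174 + 12y = -222, giving y = -4.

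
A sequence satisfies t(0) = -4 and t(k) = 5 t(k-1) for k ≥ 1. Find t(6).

t(1) = 5*(-4) = -20
t(2) = 5*(-20) = -100
t(3) = 5*(-100) = -500
t(4) = 5*(-500) = -2500
t(5) = 5*(-2500) = -12500
t(6) = 5*(-12500) = -62500

-62500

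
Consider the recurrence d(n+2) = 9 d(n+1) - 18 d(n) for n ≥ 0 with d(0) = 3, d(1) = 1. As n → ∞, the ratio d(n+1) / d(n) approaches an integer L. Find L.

The characteristic equation is r^2 - 9r + 18 = 0, which factors as (r - 6)(r - 3) = 0.
So the roots are 6 and 3. Since |6| > |3| and the coefficient of 6^n is non-zero, the ratio tends to 6.

6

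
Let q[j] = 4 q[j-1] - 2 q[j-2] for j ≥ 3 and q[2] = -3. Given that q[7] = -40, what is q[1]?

-5

Let q[1] = y.
q[3] = -12 - 2y
q[4] = -42 - 8y
q[5] = -144 - 28y
q[6] = -492 - 96y
q[7] = -1680 - 328y
So -1680 - 328y = -40, giving y = -5.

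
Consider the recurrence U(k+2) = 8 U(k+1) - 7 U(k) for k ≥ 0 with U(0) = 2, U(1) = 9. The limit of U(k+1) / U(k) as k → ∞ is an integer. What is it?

The characteristic equation is r^2 - 8r + 7 = 0, which factors as (r - 7)(r - 1) = 0.
So the roots are 7 and 1. Since |7| > |1| and the coefficient of 7^k is non-zero, the ratio tends to 7.

7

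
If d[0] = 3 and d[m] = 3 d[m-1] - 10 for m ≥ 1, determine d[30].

-411782264189293

The fixed point is -10/(1 - 3) = 5, so d[m] - 5 = 3(d[m-1] - 5).
Hence d[m] = -2·3^m + 5.
d[30] = -2·3^{30} + 5 = -2·205891132094649 + 5 = -411782264189293.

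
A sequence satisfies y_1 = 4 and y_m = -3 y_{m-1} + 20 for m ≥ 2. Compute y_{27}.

-2541865828324

The fixed point is 20/(1 + 3) = 5, so y_m - 5 = -3(y_{m-1} - 5).
Hence y_m = -1·(-3)^{m-1} + 5.
y_{27} = -1·(-3)^{26} + 5 = -1·2541865828329 + 5 = -2541865828324.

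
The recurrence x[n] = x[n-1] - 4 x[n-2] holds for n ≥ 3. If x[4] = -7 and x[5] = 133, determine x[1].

7

Rearranging, x[n-2] = (x[n] - x[n-1]) / -4.
x[3] = (133 - (-7)) / -4 = 140/-4 = -35
x[2] = (-7 - (-35)) / -4 = 28/-4 = -7
x[1] = (-35 - (-7)) / -4 = -28/-4 = 7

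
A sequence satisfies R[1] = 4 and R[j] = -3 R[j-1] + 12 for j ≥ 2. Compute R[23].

The fixed point is 12/(1 + 3) = 3, so R[j] - 3 = -3(R[j-1] - 3).
Hence R[j] = 1·(-3)^{j-1} + 3.
R[23] = 1·(-3)^{22} + 3 = 1·31381059609 + 3 = 31381059612.

31381059612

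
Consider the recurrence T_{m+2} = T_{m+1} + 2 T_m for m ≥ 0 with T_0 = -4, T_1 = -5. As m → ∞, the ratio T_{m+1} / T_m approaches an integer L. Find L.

2

The characteristic equation is r^2 - r - 2 = 0, which factors as (r - 2)(r + 1) = 0.
So the roots are 2 and -1. Since |2| > |-1| and the coefficient of 2^m is non-zero, the ratio tends to 2.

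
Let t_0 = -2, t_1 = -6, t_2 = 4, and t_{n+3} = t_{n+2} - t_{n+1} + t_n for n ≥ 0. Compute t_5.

-6

t_3 = 4 - (-6) + (-2) = 8
t_4 = 8 - 4 + (-6) = -2
t_5 = (-2) - 8 + 4 = -6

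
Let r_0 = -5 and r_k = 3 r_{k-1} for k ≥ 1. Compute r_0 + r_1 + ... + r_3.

-200

r_1 = 3*(-5) = -15
r_2 = 3*(-15) = -45
r_3 = 3*(-45) = -135
Sum = (-5) + (-15) + (-45) + (-135) = -200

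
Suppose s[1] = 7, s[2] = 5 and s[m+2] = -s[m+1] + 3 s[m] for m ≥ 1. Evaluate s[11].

4873

s[3] = -5 + 3·7 = 16
s[4] = -16 + 3·5 = -1
s[5] = -(-1) + 3·16 = 49
s[6] = -49 + 3·(-1) = -52
s[7] = -(-52) + 3·49 = 199
s[8] = -199 + 3·(-52) = -355
s[9] = -(-355) + 3·199 = 952
s[10] = -952 + 3·(-355) = -2017
s[11] = -(-2017) + 3·952 = 4873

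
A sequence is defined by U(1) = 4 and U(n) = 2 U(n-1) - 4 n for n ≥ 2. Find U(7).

U(2) = 2*4 - 8 = 0
U(3) = 2*0 - 12 = -12
U(4) = 2*(-12) - 16 = -40
U(5) = 2*(-40) - 20 = -100
U(6) = 2*(-100) - 24 = -224
U(7) = 2*(-224) - 28 = -476

-476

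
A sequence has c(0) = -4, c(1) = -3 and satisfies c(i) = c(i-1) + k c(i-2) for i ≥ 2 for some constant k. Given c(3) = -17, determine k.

c(2) = -3 - 4k
c(3) = -3 - 7k
So -3 - 7k = -17, giving k = 2.

2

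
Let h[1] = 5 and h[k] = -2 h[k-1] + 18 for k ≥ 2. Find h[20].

524294

The fixed point is 18/(1 + 2) = 6, so h[k] - 6 = -2(h[k-1] - 6).
Hence h[k] = -1·(-2)^{k-1} + 6.
h[20] = -1·(-2)^{19} + 6 = -1·-524288 + 6 = 524294.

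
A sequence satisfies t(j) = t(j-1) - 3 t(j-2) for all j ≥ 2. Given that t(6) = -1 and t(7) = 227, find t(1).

Rearranging, t(j-2) = (t(j) - t(j-1)) / -3.
t(5) = (227 - (-1)) / -3 = 228/-3 = -76
t(4) = (-1 - (-76)) / -3 = 75/-3 = -25
t(3) = (-76 - (-25)) / -3 = -51/-3 = 17
t(2) = (-25 - 17) / -3 = -42/-3 = 14
t(1) = (17 - 14) / -3 = 3/-3 = -1

-1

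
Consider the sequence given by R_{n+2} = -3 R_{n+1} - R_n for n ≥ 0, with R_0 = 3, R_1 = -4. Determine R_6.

411

R_2 = -3(-4) - 3 = 9
R_3 = -3(9) - (-4) = -23
R_4 = -3(-23) - 9 = 60
R_5 = -3(60) - (-23) = -157
R_6 = -3(-157) - 60 = 411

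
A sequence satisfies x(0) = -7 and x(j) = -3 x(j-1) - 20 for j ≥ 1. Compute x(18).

-774840983

The fixed point is -20/(1 + 3) = -5, so x(j) + 5 = -3(x(j-1) + 5).
Hence x(j) = -2·(-3)^j - 5.
x(18) = -2·(-3)^{18} - 5 = -2·387420489 - 5 = -774840983.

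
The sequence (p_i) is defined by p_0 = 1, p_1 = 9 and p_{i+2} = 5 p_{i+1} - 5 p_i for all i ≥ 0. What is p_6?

p_2 = 5·9 - 5·1 = 40
p_3 = 5·40 - 5·9 = 155
p_4 = 5·155 - 5·40 = 575
p_5 = 5·575 - 5·155 = 2100
p_6 = 5·2100 - 5·575 = 7625

7625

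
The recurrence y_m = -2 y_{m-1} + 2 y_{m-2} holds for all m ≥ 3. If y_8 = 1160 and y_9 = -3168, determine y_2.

5

Rearranging, y_{m-2} = (y_m + 2 y_{m-1}) / 2.
y_7 = (-3168 + 2*1160) / 2 = -848/2 = -424
y_6 = (1160 + 2*(-424)) / 2 = 312/2 = 156
y_5 = (-424 + 2*156) / 2 = -112/2 = -56
y_4 = (156 + 2*(-56)) / 2 = 44/2 = 22
y_3 = (-56 + 2*22) / 2 = -12/2 = -6
y_2 = (22 + 2*(-6)) / 2 = 10/2 = 5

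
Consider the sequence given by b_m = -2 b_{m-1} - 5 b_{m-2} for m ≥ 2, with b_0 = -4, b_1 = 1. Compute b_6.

b_2 = -2·1 - 5·(-4) = 18
b_3 = -2·18 - 5·1 = -41
b_4 = -2·(-41) - 5·18 = -8
b_5 = -2·(-8) - 5·(-41) = 221
b_6 = -2·221 - 5·(-8) = -402

-402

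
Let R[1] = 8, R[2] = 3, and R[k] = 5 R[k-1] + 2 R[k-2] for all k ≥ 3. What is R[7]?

25019

R[3] = 5*3 + 2*8 = 31
R[4] = 5*31 + 2*3 = 161
R[5] = 5*161 + 2*31 = 867
R[6] = 5*867 + 2*161 = 4657
R[7] = 5*4657 + 2*867 = 25019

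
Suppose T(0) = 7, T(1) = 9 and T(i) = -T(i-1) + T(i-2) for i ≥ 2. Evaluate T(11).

416

T(2) = -9 + 7 = -2
T(3) = -(-2) + 9 = 11
T(4) = -11 + (-2) = -13
T(5) = -(-13) + 11 = 24
T(6) = -24 + (-13) = -37
T(7) = -(-37) + 24 = 61
T(8) = -61 + (-37) = -98
T(9) = -(-98) + 61 = 159
T(10) = -159 + (-98) = -257
T(11) = -(-257) + 159 = 416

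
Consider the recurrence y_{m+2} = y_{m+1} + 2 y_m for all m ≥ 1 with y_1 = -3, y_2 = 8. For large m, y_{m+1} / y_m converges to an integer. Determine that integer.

The characteristic equation is r^2 - r - 2 = 0, which factors as (r - 2)(r + 1) = 0.
So the roots are 2 and -1. Since |2| > |-1| and the coefficient of 2^m is non-zero, the ratio tends to 2.

2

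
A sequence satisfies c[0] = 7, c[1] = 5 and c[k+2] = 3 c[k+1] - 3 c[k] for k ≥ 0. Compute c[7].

-135

c[2] = 3(5) - 3(7) = -6
c[3] = 3(-6) - 3(5) = -33
c[4] = 3(-33) - 3(-6) = -81
c[5] = 3(-81) - 3(-33) = -144
c[6] = 3(-144) - 3(-81) = -189
c[7] = 3(-189) - 3(-144) = -135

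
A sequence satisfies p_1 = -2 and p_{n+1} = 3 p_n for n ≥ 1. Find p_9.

p_2 = 3(-2) = -6
p_3 = 3(-6) = -18
p_4 = 3(-18) = -54
p_5 = 3(-54) = -162
p_6 = 3(-162) = -486
p_7 = 3(-486) = -1458
p_8 = 3(-1458) = -4374
p_9 = 3(-4374) = -13122

-13122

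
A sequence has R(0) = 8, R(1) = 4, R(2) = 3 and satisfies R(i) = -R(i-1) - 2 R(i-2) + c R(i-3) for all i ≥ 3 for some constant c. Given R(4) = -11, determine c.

R(3) = -11 + 8c
R(4) = 5 - 4c
So 5 - 4c = -11, giving c = 4.

4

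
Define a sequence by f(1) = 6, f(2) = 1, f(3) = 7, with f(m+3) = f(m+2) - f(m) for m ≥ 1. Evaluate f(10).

7

f(4) = 7 - 6 = 1
f(5) = 1 - 1 = 0
f(6) = 0 - 7 = -7
f(7) = (-7) - 1 = -8
f(8) = (-8) - 0 = -8
f(9) = (-8) - (-7) = -1
f(10) = (-1) - (-8) = 7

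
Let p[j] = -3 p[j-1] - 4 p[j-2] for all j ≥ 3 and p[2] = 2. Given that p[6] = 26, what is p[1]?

4

Let p[1] = v.
p[3] = -6 - 4v
p[4] = 10 + 12v
p[5] = -6 - 20v
p[6] = -22 + 12v
So -22 + 12v = 26, giving v = 4.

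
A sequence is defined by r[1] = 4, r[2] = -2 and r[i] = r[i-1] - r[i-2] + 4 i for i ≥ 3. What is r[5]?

r[3] = (-2) - 4 + 12 = 6
r[4] = 6 - (-2) + 16 = 24
r[5] = 24 - 6 + 20 = 38

38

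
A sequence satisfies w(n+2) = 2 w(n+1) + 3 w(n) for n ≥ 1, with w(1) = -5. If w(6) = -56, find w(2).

Let w(2) = v.
w(3) = -15 + 2v
w(4) = -30 + 7v
w(5) = -105 + 20v
w(6) = -300 + 61v
So -300 + 61v = -56, giving v = 4.

4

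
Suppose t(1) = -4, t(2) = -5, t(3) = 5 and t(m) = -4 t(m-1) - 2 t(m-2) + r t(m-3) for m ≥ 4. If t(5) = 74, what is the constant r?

4

t(4) = -10 - 4r
t(5) = 30 + 11r
So 30 + 11r = 74, giving r = 4.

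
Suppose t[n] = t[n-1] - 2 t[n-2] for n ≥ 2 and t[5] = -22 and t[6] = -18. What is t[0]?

-4

Rearranging, t[n-2] = (t[n] - t[n-1]) / -2.
t[4] = (-18 - (-22)) / -2 = 4/-2 = -2
t[3] = (-22 - (-2)) / -2 = -20/-2 = 10
t[2] = (-2 - 10) / -2 = -12/-2 = 6
t[1] = (10 - 6) / -2 = 4/-2 = -2
t[0] = (6 - (-2)) / -2 = 8/-2 = -4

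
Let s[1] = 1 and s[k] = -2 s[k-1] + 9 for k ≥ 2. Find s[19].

The fixed point is 9/(1 + 2) = 3, so s[k] - 3 = -2(s[k-1] - 3).
Hence s[k] = -2·(-2)^{k-1} + 3.
s[19] = -2·(-2)^{18} + 3 = -2·262144 + 3 = -524285.

-524285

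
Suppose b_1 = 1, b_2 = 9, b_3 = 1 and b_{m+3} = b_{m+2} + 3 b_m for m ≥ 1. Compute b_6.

34

b_4 = 1 + 3(1) = 4
b_5 = 4 + 3(9) = 31
b_6 = 31 + 3(1) = 34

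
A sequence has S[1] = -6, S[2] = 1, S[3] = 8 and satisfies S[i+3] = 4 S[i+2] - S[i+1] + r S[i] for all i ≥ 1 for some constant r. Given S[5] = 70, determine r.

2

S[4] = 31 - 6r
S[5] = 116 - 23r
So 116 - 23r = 70, giving r = 2.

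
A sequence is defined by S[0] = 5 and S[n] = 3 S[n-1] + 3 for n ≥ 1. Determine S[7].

14214

S[1] = 3*5 + 3 = 18
S[2] = 3*18 + 3 = 57
S[3] = 3*57 + 3 = 174
S[4] = 3*174 + 3 = 525
S[5] = 3*525 + 3 = 1578
S[6] = 3*1578 + 3 = 4737
S[7] = 3*4737 + 3 = 14214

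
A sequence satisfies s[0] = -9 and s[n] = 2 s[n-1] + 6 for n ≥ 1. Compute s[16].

The fixed point is 6/(1 - 2) = -6, so s[n] + 6 = 2(s[n-1] + 6).
Hence s[n] = -3·2^n - 6.
s[16] = -3·2^{16} - 6 = -3·65536 - 6 = -196614.

-196614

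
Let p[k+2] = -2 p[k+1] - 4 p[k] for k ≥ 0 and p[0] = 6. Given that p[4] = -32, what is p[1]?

Let p[1] = v.
p[2] = -24 - 2v
p[3] = 48
p[4] = 8v
So 8v = -32, giving v = -4.

-4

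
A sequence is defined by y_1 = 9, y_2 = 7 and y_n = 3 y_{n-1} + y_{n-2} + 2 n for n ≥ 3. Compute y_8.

15103

y_3 = 3(7) + 9 + 6 = 36
y_4 = 3(36) + 7 + 8 = 123
y_5 = 3(123) + 36 + 10 = 415
y_6 = 3(415) + 123 + 12 = 1380
y_7 = 3(1380) + 415 + 14 = 4569
y_8 = 3(4569) + 1380 + 16 = 15103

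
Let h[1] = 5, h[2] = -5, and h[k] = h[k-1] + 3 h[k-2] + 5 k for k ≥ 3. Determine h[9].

h[3] = (-5) + 3(5) + 15 = 25
h[4] = 25 + 3(-5) + 20 = 30
h[5] = 30 + 3(25) + 25 = 130
h[6] = 130 + 3(30) + 30 = 250
h[7] = 250 + 3(130) + 35 = 675
h[8] = 675 + 3(250) + 40 = 1465
h[9] = 1465 + 3(675) + 45 = 3535

3535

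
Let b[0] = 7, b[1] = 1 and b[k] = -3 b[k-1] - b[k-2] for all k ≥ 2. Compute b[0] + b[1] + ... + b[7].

b[2] = -3(1) - 7 = -10
b[3] = -3(-10) - 1 = 29
b[4] = -3(29) - (-10) = -77
b[5] = -3(-77) - 29 = 202
b[6] = -3(202) - (-77) = -529
b[7] = -3(-529) - 202 = 1385
Sum = 7 + 1 + (-10) + 29 + (-77) + 202 + (-529) + 1385 = 1008

1008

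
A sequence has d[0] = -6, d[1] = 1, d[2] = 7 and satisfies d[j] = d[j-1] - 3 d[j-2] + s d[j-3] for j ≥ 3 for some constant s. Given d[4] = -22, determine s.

d[3] = 4 - 6s
d[4] = -17 - 5s
So -17 - 5s = -22, giving s = 1.

1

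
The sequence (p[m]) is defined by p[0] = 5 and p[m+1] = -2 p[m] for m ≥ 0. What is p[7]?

p[1] = -2(5) = -10
p[2] = -2(-10) = 20
p[3] = -2(20) = -40
p[4] = -2(-40) = 80
p[5] = -2(80) = -160
p[6] = -2(-160) = 320
p[7] = -2(320) = -640

-640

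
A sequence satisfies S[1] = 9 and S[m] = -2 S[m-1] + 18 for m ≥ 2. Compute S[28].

The fixed point is 18/(1 + 2) = 6, so S[m] - 6 = -2(S[m-1] - 6).
Hence S[m] = 3·(-2)^{m-1} + 6.
S[28] = 3·(-2)^{27} + 6 = 3·-134217728 + 6 = -402653178.

-402653178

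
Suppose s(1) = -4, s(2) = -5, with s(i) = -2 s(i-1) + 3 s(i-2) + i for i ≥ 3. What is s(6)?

s(3) = -2·(-5) + 3·(-4) + 3 = 1
s(4) = -2·1 + 3·(-5) + 4 = -13
s(5) = -2·(-13) + 3·1 + 5 = 34
s(6) = -2·34 + 3·(-13) + 6 = -101

-101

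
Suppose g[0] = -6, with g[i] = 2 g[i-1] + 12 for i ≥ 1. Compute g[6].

372

g[1] = 2*(-6) + 12 = 0
g[2] = 2*0 + 12 = 12
g[3] = 2*12 + 12 = 36
g[4] = 2*36 + 12 = 84
g[5] = 2*84 + 12 = 180
g[6] = 2*180 + 12 = 372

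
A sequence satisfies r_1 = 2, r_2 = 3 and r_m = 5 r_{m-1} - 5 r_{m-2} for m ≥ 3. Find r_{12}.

r_3 = 5·3 - 5·2 = 5
r_4 = 5·5 - 5·3 = 10
r_5 = 5·10 - 5·5 = 25
r_6 = 5·25 - 5·10 = 75
r_7 = 5·75 - 5·25 = 250
r_8 = 5·250 - 5·75 = 875
r_9 = 5·875 - 5·250 = 3125
r_{10} = 5·3125 - 5·875 = 11250
r_{11} = 5·11250 - 5·3125 = 40625
r_{12} = 5·40625 - 5·11250 = 146875

146875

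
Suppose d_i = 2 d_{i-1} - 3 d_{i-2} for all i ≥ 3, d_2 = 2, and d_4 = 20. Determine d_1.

Let d_1 = v.
d_3 = 4 - 3v
d_4 = 2 - 6v
So 2 - 6v = 20, giving v = -3.

-3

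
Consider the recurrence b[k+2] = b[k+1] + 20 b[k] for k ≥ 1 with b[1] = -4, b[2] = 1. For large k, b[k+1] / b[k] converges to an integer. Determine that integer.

5

The characteristic equation is r^2 - r - 20 = 0, which factors as (r - 5)(r + 4) = 0.
So the roots are 5 and -4. Since |5| > |-4| and the coefficient of 5^k is non-zero, the ratio tends to 5.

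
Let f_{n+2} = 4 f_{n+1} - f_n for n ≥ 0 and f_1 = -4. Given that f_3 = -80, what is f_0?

5

Let f_0 = x.
f_2 = -16 - x
f_3 = -60 - 4x
So -60 - 4x = -80, giving x = 5.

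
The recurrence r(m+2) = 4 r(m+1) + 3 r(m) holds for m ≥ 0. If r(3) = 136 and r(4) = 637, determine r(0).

5

Rearranging, r(m-2) = (r(m) - 4 r(m-1)) / 3.
r(2) = (637 - 4·136) / 3 = 93/3 = 31
r(1) = (136 - 4·31) / 3 = 12/3 = 4
r(0) = (31 - 4·4) / 3 = 15/3 = 5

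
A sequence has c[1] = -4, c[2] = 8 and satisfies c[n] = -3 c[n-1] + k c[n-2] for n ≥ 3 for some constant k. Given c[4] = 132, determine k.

c[3] = -24 - 4k
c[4] = 72 + 20k
So 72 + 20k = 132, giving k = 3.

3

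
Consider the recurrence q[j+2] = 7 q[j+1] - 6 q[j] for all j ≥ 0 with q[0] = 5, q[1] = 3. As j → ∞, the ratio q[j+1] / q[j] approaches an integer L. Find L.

The characteristic equation is r^2 - 7r + 6 = 0, which factors as (r - 6)(r - 1) = 0.
So the roots are 6 and 1. Since |6| > |1| and the coefficient of 6^j is non-zero, the ratio tends to 6.

6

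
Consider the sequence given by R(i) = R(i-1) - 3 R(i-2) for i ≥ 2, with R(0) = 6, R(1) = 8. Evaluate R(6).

R(2) = 8 - 3(6) = -10
R(3) = (-10) - 3(8) = -34
R(4) = (-34) - 3(-10) = -4
R(5) = (-4) - 3(-34) = 98
R(6) = 98 - 3(-4) = 110

110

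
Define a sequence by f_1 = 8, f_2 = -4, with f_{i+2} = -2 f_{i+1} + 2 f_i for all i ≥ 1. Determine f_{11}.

65920

f_3 = -2*(-4) + 2*8 = 24
f_4 = -2*24 + 2*(-4) = -56
f_5 = -2*(-56) + 2*24 = 160
f_6 = -2*160 + 2*(-56) = -432
f_7 = -2*(-432) + 2*160 = 1184
f_8 = -2*1184 + 2*(-432) = -3232
f_9 = -2*(-3232) + 2*1184 = 8832
f_{10} = -2*8832 + 2*(-3232) = -24128
f_{11} = -2*(-24128) + 2*8832 = 65920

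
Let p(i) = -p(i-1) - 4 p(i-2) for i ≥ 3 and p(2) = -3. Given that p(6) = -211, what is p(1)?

Let p(1) = x.
p(3) = 3 - 4x
p(4) = 9 + 4x
p(5) = -21 + 12x
p(6) = -15 - 28x
So -15 - 28x = -211, giving x = 7.

7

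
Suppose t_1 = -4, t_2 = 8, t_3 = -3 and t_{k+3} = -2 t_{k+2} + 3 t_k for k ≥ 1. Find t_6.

-81

t_4 = -2(-3) + 3(-4) = -6
t_5 = -2(-6) + 3(8) = 36
t_6 = -2(36) + 3(-3) = -81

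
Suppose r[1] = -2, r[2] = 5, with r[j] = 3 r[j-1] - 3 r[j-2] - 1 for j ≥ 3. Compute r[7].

r[3] = 3·5 - 3·(-2) - 1 = 20
r[4] = 3·20 - 3·5 - 1 = 44
r[5] = 3·44 - 3·20 - 1 = 71
r[6] = 3·71 - 3·44 - 1 = 80
r[7] = 3·80 - 3·71 - 1 = 26

26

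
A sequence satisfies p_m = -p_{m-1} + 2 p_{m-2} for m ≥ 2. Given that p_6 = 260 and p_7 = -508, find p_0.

Rearranging, p_{m-2} = (p_m + p_{m-1}) / 2.
p_5 = (-508 + 260) / 2 = -248/2 = -124
p_4 = (260 + (-124)) / 2 = 136/2 = 68
p_3 = (-124 + 68) / 2 = -56/2 = -28
p_2 = (68 + (-28)) / 2 = 40/2 = 20
p_1 = (-28 + 20) / 2 = -8/2 = -4
p_0 = (20 + (-4)) / 2 = 16/2 = 8

8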